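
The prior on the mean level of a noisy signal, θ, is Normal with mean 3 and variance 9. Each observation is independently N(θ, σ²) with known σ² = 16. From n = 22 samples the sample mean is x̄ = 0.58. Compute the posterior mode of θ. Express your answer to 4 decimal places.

n = 22, x̄ = 0.58.
For a Normal prior and Normal likelihood with known variance, the posterior is Normal; its mode equals its mean, the precision-weighted average.
Prior precision 1/σ₀² = 1/9; data precision n/σ² = 22/16 = 1.375.
θ̂ = ((1/9)·3 + 1.375·0.58) / (1/9 + 1.375) = (1357/1200)/(107/72) = 4071/5350 ≈ 0.7609.

θ̂_MAP = 0.7609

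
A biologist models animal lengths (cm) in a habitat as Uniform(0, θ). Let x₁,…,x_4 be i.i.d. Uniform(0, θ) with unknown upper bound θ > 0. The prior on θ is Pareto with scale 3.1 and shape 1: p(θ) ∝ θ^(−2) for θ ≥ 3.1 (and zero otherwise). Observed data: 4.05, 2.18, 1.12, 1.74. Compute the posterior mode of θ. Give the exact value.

θ̂_MAP = 4.05

The Uniform(0, θ) likelihood is θ^(−n) for θ ≥ max(xᵢ), zero otherwise. Here max(xᵢ) = 4.05.
Posterior ∝ θ^(−2) · θ^(−4) = θ^(−6) on θ ≥ max(3.1, 4.05) = 4.05.
This density is strictly decreasing in θ, so the posterior mode lies at the lower boundary of the support.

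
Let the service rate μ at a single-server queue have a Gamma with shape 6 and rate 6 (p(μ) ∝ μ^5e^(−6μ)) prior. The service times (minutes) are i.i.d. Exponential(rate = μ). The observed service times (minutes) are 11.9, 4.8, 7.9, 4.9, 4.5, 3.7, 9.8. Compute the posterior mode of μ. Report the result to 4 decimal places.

The Exponential(rate=μ) likelihood is ∝ μ^n e^(−μΣtᵢ). Here n = 7 and Σtᵢ = 11.9 + 4.8 + 7.9 + 4.9 + 4.5 + 3.7 + 9.8 = 47.5.
Posterior ∝ μ^5e^(−6μ) · μ^7e^(−47.5μ) = μ^12e^(−53.5μ), i.e. Gamma(13, 53.5).
Mode = (a−1)/b = 12/53.5 ≈ 0.2243.

μ̂_MAP = 0.2243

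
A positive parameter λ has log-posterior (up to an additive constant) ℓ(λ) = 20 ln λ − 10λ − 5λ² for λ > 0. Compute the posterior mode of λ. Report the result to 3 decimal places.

ℓ'(λ) = 20/λ − 10 − 10λ. Setting this to zero and multiplying by λ: 10λ² + 10λ − 20 = 0.
λ = (−10 + √(10² + 4·10·20)) / (2·10) = (−10 + √900) / 20 = (−10 + 30)/20 = 1.
ℓ''(λ) = −20/λ² − 10 < 0, confirming a maximum.

λ̂_MAP = 1.000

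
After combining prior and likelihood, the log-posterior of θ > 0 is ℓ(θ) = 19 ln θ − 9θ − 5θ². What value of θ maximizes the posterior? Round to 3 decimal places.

θ̂_MAP = 1.000

ℓ'(θ) = 19/θ − 9 − 10θ. Setting this to zero and multiplying by θ: 10θ² + 9θ − 19 = 0.
θ = (−9 + √(9² + 4·10·19)) / (2·10) = (−9 + √841) / 20 = (−9 + 29)/20 = 1.
ℓ''(θ) = −19/θ² − 10 < 0, confirming a maximum.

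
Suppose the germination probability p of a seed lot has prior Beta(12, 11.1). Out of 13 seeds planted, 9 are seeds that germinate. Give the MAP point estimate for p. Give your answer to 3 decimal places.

Prior: Beta(12, 11.1).
Data: 9 successes in 13 trials. The binomial likelihood contributes p^9(1−p)^4, so the posterior is Beta(12+9, 11.1+4) = Beta(21, 15.1).
For Beta(a, b) with a, b > 1 the mode is (a−1)/(a+b−2) = 20/34.1 ≈ 0.587.

p̂_MAP = 0.587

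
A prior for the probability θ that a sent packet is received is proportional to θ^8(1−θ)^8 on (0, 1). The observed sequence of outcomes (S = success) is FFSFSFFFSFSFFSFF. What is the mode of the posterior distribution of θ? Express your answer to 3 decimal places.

The prior density ∝ θ^8(1−θ)^8 is the kernel of Beta(9, 9).
Data: 5 successes in 16 trials (from the sequence). The binomial likelihood contributes θ^5(1−θ)^11, so the posterior is Beta(9+5, 9+11) = Beta(14, 20).
For Beta(a, b) with a, b > 1 the mode is (a−1)/(a+b−2) = 13/32 ≈ 0.406.

θ̂_MAP = 0.406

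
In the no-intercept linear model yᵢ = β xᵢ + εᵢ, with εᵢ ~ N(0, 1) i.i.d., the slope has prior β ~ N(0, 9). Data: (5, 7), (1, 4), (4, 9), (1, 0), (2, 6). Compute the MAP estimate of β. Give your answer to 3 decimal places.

β̂_MAP = 1.847

log p(β | y) = −Σ(yᵢ − βxᵢ)²/(2·1) − β²/(2·9) + const.
Setting the derivative to zero: Σxᵢ(yᵢ − βxᵢ)/1 − β/9 = 0, so β = Σxᵢyᵢ / (Σxᵢ² + σ²/τ²).
Σxᵢyᵢ = 5·7 + 1·4 + 4·9 + 1·0 + 2·6 = 87; Σxᵢ² = 47; σ²/τ² = 1/9.
β̂_MAP = 87 / (47 + 1/9) = 87/(424/9) = 783/424 ≈ 1.847.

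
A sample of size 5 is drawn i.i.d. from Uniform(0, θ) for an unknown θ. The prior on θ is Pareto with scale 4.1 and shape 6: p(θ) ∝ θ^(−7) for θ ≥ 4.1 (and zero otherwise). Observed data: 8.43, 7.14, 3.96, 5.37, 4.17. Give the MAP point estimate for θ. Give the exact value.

The Uniform(0, θ) likelihood is θ^(−n) for θ ≥ max(xᵢ), zero otherwise. Here max(xᵢ) = 8.43.
Posterior ∝ θ^(−7) · θ^(−5) = θ^(−12) on θ ≥ max(4.1, 8.43) = 8.43.
This density is strictly decreasing in θ, so the posterior mode lies at the lower boundary of the support.

θ̂_MAP = 8.43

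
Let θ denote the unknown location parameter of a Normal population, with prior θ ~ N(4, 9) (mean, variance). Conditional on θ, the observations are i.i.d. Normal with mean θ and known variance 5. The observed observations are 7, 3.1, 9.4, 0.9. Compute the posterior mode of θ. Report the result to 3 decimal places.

θ̂_MAP = 4.966

n = 4; x̄ = (7 + 3.1 + 9.4 + 0.9)/4 = 20.4/4 = 5.1.
For a Normal prior and Normal likelihood with known variance, the posterior is Normal; its mode equals its mean, the precision-weighted average.
Prior precision 1/σ₀² = 1/9; data precision n/σ² = 4/5 = 0.8.
θ̂ = ((1/9)·4 + 0.8·5.1) / (1/9 + 0.8) = (1018/225)/(41/45) = 1018/205 ≈ 4.966.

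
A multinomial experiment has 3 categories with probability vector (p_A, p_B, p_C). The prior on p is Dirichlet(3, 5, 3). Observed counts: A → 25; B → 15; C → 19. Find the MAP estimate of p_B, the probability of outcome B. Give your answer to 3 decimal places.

MAP estimate of p_B = 0.284

The posterior is Dirichlet(αᵢ + nᵢ) = Dirichlet(28, 20, 22).
For a Dirichlet(a₁,…,a_K) with all aᵢ > 1, the mode has j-th component (aⱼ − 1)/(Σaᵢ − K).
Here Σaᵢ = 70 and K = 3, so p_B = (20 − 1)/(70 − 3) = 19/67 ≈ 0.284.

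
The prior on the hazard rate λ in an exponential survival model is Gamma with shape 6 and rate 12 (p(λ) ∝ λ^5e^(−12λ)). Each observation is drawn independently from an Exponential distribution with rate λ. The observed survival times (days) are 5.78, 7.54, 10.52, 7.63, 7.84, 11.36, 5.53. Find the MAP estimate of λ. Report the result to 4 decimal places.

λ̂_MAP = 0.1760

The Exponential(rate=λ) likelihood is ∝ λ^n e^(−λΣtᵢ). Here n = 7 and Σtᵢ = 5.78 + 7.54 + 10.52 + 7.63 + 7.84 + 11.36 + 5.53 = 56.20.
Posterior ∝ λ^5e^(−12λ) · λ^7e^(−56.20λ) = λ^12e^(−68.20λ), i.e. Gamma(13, 68.20).
Mode = (a−1)/b = 12/68.20 ≈ 0.1760.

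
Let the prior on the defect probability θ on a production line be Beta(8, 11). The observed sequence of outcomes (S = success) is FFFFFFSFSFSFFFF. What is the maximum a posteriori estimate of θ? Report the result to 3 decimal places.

θ̂_MAP = 0.313

Prior: Beta(8, 11).
Data: 3 successes in 15 trials (from the sequence). The binomial likelihood contributes θ^3(1−θ)^12, so the posterior is Beta(8+3, 11+12) = Beta(11, 23).
For Beta(a, b) with a, b > 1 the mode is (a−1)/(a+b−2) = 10/32 ≈ 0.313.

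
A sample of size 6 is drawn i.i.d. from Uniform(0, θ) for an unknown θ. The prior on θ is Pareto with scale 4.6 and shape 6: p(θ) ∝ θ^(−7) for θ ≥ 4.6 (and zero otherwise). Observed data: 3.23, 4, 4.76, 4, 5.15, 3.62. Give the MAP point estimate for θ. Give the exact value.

The Uniform(0, θ) likelihood is θ^(−n) for θ ≥ max(xᵢ), zero otherwise. Here max(xᵢ) = 5.15.
Posterior ∝ θ^(−7) · θ^(−6) = θ^(−13) on θ ≥ max(4.6, 5.15) = 5.15.
This density is strictly decreasing in θ, so the posterior mode lies at the lower boundary of the support.

θ̂_MAP = 5.15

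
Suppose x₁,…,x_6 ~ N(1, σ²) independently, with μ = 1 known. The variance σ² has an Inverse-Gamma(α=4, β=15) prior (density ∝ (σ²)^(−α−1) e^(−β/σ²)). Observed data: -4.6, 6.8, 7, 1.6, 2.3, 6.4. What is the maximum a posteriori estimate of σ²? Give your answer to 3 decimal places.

σ̂²_MAP = 10.138

Sum of squared deviations about the known mean: SS = (-4.6−1)² + (6.8−1)² + (7−1)² + (1.6−1)² + (2.3−1)² + (6.4−1)² = 132.21.
The Normal likelihood contributes (σ²)^(−n/2) exp(−SS/(2σ²)), so the posterior is Inverse-Gamma(α + n/2, β + SS/2) = Inverse-Gamma(7, 81.105).
The mode of Inverse-Gamma(a, b) is b/(a+1) = 81.105/8 ≈ 10.138.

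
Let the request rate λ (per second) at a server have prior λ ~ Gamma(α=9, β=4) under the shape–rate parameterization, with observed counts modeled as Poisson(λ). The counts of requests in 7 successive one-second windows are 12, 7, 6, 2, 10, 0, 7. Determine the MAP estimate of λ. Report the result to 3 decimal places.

Σxᵢ = 12+7+6+2+10+0+7 = 44, with n = 7.
Posterior ∝ λ^8e^(−4λ) · λ^44e^(−7λ) = λ^52e^(−11λ), i.e. Gamma(shape=53, rate=11).
The mode of a Gamma(a, b) with a ≥ 1 (shape–rate) is (a−1)/b = 52/11 ≈ 4.727.

λ̂_MAP = 4.727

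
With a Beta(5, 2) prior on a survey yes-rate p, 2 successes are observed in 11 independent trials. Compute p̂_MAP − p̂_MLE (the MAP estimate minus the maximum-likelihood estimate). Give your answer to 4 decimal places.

MAP − MLE = 0.1932

Posterior is Beta(7, 11); MAP = (7−1)/(18−2) = 6/16 ≈ 0.37500.
MLE ignores the prior: p̂_MLE = k/n = 2/11 ≈ 0.18182.
Difference = 6/16 − 2/11 = 17/88 ≈ 0.1932.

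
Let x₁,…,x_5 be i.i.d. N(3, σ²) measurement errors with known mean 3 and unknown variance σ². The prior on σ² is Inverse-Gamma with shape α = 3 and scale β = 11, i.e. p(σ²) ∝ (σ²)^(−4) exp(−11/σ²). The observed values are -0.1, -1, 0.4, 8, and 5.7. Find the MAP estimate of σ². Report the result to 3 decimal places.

Sum of squared deviations about the known mean: SS = (-0.1−3)² + (-1−3)² + (0.4−3)² + (8−3)² + (5.7−3)² = 64.66.
The Normal likelihood contributes (σ²)^(−n/2) exp(−SS/(2σ²)), so the posterior is Inverse-Gamma(α + n/2, β + SS/2) = Inverse-Gamma(5.5, 43.33).
The mode of Inverse-Gamma(a, b) is b/(a+1) = 43.33/6.5 ≈ 6.666.

σ̂²_MAP = 6.666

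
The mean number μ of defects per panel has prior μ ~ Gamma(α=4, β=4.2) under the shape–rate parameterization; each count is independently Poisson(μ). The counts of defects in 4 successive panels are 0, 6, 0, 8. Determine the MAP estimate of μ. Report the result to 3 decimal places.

μ̂_MAP = 2.073

Σxᵢ = 0+6+0+8 = 14, with n = 4.
Posterior ∝ μ^3e^(−4.2μ) · μ^14e^(−4μ) = μ^17e^(−8.2μ), i.e. Gamma(shape=18, rate=8.2).
The mode of a Gamma(a, b) with a ≥ 1 (shape–rate) is (a−1)/b = 17/8.2 ≈ 2.073.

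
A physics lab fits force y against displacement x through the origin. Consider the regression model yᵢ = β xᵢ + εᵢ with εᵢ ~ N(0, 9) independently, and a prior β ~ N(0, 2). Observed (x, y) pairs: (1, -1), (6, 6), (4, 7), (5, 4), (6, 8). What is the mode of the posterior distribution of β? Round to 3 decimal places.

log p(β | y) = −Σ(yᵢ − βxᵢ)²/(2·9) − β²/(2·2) + const.
Setting the derivative to zero: Σxᵢ(yᵢ − βxᵢ)/9 − β/2 = 0, so β = Σxᵢyᵢ / (Σxᵢ² + σ²/τ²).
Σxᵢyᵢ = 1·(-1) + 6·6 + 4·7 + 5·4 + 6·8 = 131; Σxᵢ² = 114; σ²/τ² = 4.5.
β̂_MAP = 131 / (114 + 4.5) = 131/118.5 ≈ 1.105.

β̂_MAP = 1.105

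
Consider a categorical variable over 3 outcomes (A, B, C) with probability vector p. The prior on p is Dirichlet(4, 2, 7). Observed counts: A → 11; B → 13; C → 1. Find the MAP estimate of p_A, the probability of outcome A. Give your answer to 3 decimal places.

The posterior is Dirichlet(αᵢ + nᵢ) = Dirichlet(15, 15, 8).
For a Dirichlet(a₁,…,a_K) with all aᵢ > 1, the mode has j-th component (aⱼ − 1)/(Σaᵢ − K).
Here Σaᵢ = 38 and K = 3, so p_A = (15 − 1)/(38 − 3) = 14/35 ≈ 0.400.

MAP estimate of p_A = 0.400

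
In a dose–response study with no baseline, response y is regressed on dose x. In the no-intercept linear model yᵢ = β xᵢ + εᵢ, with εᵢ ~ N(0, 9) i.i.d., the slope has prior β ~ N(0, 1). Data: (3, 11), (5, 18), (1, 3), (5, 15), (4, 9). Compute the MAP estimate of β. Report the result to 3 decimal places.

log p(β | y) = −Σ(yᵢ − βxᵢ)²/(2·9) − β²/(2·1) + const.
Setting the derivative to zero: Σxᵢ(yᵢ − βxᵢ)/9 − β/1 = 0, so β = Σxᵢyᵢ / (Σxᵢ² + σ²/τ²).
Σxᵢyᵢ = 3·11 + 5·18 + 1·3 + 5·15 + 4·9 = 237; Σxᵢ² = 76; σ²/τ² = 9.
β̂_MAP = 237 / (76 + 9) = 237/85 ≈ 2.788.

β̂_MAP = 2.788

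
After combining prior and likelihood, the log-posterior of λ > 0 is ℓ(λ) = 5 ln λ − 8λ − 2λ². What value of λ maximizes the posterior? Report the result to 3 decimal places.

ℓ'(λ) = 5/λ − 8 − 4λ. Setting this to zero and multiplying by λ: 4λ² + 8λ − 5 = 0.
λ = (−8 + √(8² + 4·4·5)) / (2·4) = (−8 + √144) / 8 = (−8 + 12)/8 = 1/2.
ℓ''(λ) = −5/λ² − 4 < 0, confirming a maximum.

λ̂_MAP = 0.500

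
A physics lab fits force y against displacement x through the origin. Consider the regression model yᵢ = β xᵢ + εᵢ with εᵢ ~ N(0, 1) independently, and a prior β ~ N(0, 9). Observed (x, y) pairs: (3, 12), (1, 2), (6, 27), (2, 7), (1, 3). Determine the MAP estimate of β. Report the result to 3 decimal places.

β̂_MAP = 4.246

log p(β | y) = −Σ(yᵢ − βxᵢ)²/(2·1) − β²/(2·9) + const.
Setting the derivative to zero: Σxᵢ(yᵢ − βxᵢ)/1 − β/9 = 0, so β = Σxᵢyᵢ / (Σxᵢ² + σ²/τ²).
Σxᵢyᵢ = 3·12 + 1·2 + 6·27 + 2·7 + 1·3 = 217; Σxᵢ² = 51; σ²/τ² = 1/9.
β̂_MAP = 217 / (51 + 1/9) = 217/(460/9) = 1953/460 ≈ 4.246.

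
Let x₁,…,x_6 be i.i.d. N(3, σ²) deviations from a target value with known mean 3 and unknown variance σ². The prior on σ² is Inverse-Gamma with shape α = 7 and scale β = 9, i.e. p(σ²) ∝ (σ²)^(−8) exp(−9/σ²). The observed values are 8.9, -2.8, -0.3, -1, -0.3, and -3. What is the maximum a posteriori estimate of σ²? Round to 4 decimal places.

Sum of squared deviations about the known mean: SS = (8.9−3)² + (-2.8−3)² + (-0.3−3)² + (-1−3)² + (-0.3−3)² + (-3−3)² = 142.23.
The Normal likelihood contributes (σ²)^(−n/2) exp(−SS/(2σ²)), so the posterior is Inverse-Gamma(α + n/2, β + SS/2) = Inverse-Gamma(10, 80.115).
The mode of Inverse-Gamma(a, b) is b/(a+1) = 80.115/11 ≈ 7.2832.

σ̂²_MAP = 7.2832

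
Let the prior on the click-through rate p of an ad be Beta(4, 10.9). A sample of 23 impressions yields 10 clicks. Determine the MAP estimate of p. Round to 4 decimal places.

Prior: Beta(4, 10.9).
Data: 10 successes in 23 trials. The binomial likelihood contributes p^10(1−p)^13, so the posterior is Beta(4+10, 10.9+13) = Beta(14, 23.9).
For Beta(a, b) with a, b > 1 the mode is (a−1)/(a+b−2) = 13/35.9 ≈ 0.3621.

p̂_MAP = 0.3621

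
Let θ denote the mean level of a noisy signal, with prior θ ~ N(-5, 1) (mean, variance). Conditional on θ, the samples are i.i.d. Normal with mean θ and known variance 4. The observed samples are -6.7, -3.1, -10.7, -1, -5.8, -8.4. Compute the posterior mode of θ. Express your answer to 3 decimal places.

θ̂_MAP = -5.570

n = 6; x̄ = ((-6.7) + (-3.1) + (-10.7) + (-1) + (-5.8) + (-8.4))/6 = -35.7/6 = -5.95.
For a Normal prior and Normal likelihood with known variance, the posterior is Normal; its mode equals its mean, the precision-weighted average.
Prior precision 1/σ₀² = 1/1 = 1; data precision n/σ² = 6/4 = 1.5.
θ̂ = (1·(-5) + 1.5·(-5.95)) / (1 + 1.5) = (-13.925)/2.5 = -5.570.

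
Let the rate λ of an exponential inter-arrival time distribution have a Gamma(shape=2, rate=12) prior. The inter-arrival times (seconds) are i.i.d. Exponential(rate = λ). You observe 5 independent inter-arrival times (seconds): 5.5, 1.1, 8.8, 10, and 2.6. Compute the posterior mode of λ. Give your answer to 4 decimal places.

λ̂_MAP = 0.1500

The Exponential(rate=λ) likelihood is ∝ λ^n e^(−λΣtᵢ). Here n = 5 and Σtᵢ = 5.5 + 1.1 + 8.8 + 10 + 2.6 = 28.
Posterior ∝ λe^(−12λ) · λ^5e^(−28λ) = λ^6e^(−40λ), i.e. Gamma(7, 40).
Mode = (a−1)/b = 6/40 ≈ 0.1500.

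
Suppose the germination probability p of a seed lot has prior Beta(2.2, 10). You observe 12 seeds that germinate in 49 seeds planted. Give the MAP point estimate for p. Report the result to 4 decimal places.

p̂_MAP = 0.2230

Prior: Beta(2.2, 10).
Data: 12 successes in 49 trials. The binomial likelihood contributes p^12(1−p)^37, so the posterior is Beta(2.2+12, 10+37) = Beta(14.2, 47).
For Beta(a, b) with a, b > 1 the mode is (a−1)/(a+b−2) = 13.2/59.2 ≈ 0.2230.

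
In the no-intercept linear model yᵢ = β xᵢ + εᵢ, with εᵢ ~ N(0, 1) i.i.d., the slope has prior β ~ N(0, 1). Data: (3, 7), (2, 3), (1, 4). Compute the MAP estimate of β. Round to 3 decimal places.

β̂_MAP = 2.067

log p(β | y) = −Σ(yᵢ − βxᵢ)²/(2·1) − β²/(2·1) + const.
Setting the derivative to zero: Σxᵢ(yᵢ − βxᵢ)/1 − β/1 = 0, so β = Σxᵢyᵢ / (Σxᵢ² + σ²/τ²).
Σxᵢyᵢ = 3·7 + 2·3 + 1·4 = 31; Σxᵢ² = 14; σ²/τ² = 1.
β̂_MAP = 31 / (14 + 1) = 31/15 ≈ 2.067.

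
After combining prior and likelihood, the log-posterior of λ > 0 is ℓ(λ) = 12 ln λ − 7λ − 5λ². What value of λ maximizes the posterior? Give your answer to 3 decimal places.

λ̂_MAP = 0.800

ℓ'(λ) = 12/λ − 7 − 10λ. Setting this to zero and multiplying by λ: 10λ² + 7λ − 12 = 0.
λ = (−7 + √(7² + 4·10·12)) / (2·10) = (−7 + √529) / 20 = (−7 + 23)/20 = 4/5.
ℓ''(λ) = −12/λ² − 10 < 0, confirming a maximum.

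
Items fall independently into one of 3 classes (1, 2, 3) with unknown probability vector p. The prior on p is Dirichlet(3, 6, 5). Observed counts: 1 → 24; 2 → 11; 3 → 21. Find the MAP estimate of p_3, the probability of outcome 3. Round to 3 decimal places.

The posterior is Dirichlet(αᵢ + nᵢ) = Dirichlet(27, 17, 26).
For a Dirichlet(a₁,…,a_K) with all aᵢ > 1, the mode has j-th component (aⱼ − 1)/(Σaᵢ − K).
Here Σaᵢ = 70 and K = 3, so p_3 = (26 − 1)/(70 − 3) = 25/67 ≈ 0.373.

MAP estimate: 0.373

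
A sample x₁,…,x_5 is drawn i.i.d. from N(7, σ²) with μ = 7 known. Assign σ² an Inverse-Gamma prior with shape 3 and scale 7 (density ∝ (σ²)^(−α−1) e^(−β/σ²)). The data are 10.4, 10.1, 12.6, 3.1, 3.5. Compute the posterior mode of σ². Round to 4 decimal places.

Sum of squared deviations about the known mean: SS = (10.4−7)² + (10.1−7)² + (12.6−7)² + (3.1−7)² + (3.5−7)² = 79.99.
The Normal likelihood contributes (σ²)^(−n/2) exp(−SS/(2σ²)), so the posterior is Inverse-Gamma(α + n/2, β + SS/2) = Inverse-Gamma(5.5, 46.995).
The mode of Inverse-Gamma(a, b) is b/(a+1) = 46.995/6.5 ≈ 7.2300.

σ̂²_MAP = 7.2300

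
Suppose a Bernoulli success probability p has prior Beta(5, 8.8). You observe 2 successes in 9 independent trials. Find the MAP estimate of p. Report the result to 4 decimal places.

Prior: Beta(5, 8.8).
Data: 2 successes in 9 trials. The binomial likelihood contributes p^2(1−p)^7, so the posterior is Beta(5+2, 8.8+7) = Beta(7, 15.8).
For Beta(a, b) with a, b > 1 the mode is (a−1)/(a+b−2) = 6/20.8 ≈ 0.2885.

p̂_MAP = 0.2885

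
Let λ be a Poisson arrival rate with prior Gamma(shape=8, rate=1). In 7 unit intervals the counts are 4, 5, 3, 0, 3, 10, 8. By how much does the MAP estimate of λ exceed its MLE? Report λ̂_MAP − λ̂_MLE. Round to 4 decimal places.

Σxᵢ = 33. Posterior is Gamma(41, 8); MAP = (41−1)/8 = 40/8 ≈ 5.00000.
MLE = x̄ = 33/7 ≈ 4.71429.
Difference = 40/8 − 33/7 = 2/7 ≈ 0.2857.

MAP − MLE = 0.2857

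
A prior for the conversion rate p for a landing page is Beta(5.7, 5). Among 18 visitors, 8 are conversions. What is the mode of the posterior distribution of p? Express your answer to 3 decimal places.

Prior: Beta(5.7, 5).
Data: 8 successes in 18 trials. The binomial likelihood contributes p^8(1−p)^10, so the posterior is Beta(5.7+8, 5+10) = Beta(13.7, 15).
For Beta(a, b) with a, b > 1 the mode is (a−1)/(a+b−2) = 12.7/26.7 ≈ 0.476.

p̂_MAP = 0.476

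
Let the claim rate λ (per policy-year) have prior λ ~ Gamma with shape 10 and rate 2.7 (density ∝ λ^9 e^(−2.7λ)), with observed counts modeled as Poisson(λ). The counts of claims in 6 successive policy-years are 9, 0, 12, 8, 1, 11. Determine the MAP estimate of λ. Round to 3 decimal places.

λ̂_MAP = 5.747

Σxᵢ = 9+0+12+8+1+11 = 41, with n = 6.
Posterior ∝ λ^9e^(−2.7λ) · λ^41e^(−6λ) = λ^50e^(−8.7λ), i.e. Gamma(shape=51, rate=8.7).
The mode of a Gamma(a, b) with a ≥ 1 (shape–rate) is (a−1)/b = 50/8.7 ≈ 5.747.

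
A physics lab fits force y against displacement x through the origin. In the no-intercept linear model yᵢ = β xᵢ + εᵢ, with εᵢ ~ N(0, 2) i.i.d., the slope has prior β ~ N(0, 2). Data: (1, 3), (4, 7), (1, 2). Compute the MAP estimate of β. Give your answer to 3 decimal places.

log p(β | y) = −Σ(yᵢ − βxᵢ)²/(2·2) − β²/(2·2) + const.
Setting the derivative to zero: Σxᵢ(yᵢ − βxᵢ)/2 − β/2 = 0, so β = Σxᵢyᵢ / (Σxᵢ² + σ²/τ²).
Σxᵢyᵢ = 1·3 + 4·7 + 1·2 = 33; Σxᵢ² = 18; σ²/τ² = 1.
β̂_MAP = 33 / (18 + 1) = 33/19 ≈ 1.737.

β̂_MAP = 1.737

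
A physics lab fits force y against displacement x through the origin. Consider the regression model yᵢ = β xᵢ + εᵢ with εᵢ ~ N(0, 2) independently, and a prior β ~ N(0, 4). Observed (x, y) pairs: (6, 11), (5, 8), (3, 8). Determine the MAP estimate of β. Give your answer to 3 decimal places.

log p(β | y) = −Σ(yᵢ − βxᵢ)²/(2·2) − β²/(2·4) + const.
Setting the derivative to zero: Σxᵢ(yᵢ − βxᵢ)/2 − β/4 = 0, so β = Σxᵢyᵢ / (Σxᵢ² + σ²/τ²).
Σxᵢyᵢ = 6·11 + 5·8 + 3·8 = 130; Σxᵢ² = 70; σ²/τ² = 0.5.
β̂_MAP = 130 / (70 + 0.5) = 130/70.5 ≈ 1.844.

β̂_MAP = 1.844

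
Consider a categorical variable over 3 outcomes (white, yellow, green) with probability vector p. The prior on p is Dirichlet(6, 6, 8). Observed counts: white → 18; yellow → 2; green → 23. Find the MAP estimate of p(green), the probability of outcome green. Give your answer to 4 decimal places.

MAP estimate of p(green) = 0.5000

The posterior is Dirichlet(αᵢ + nᵢ) = Dirichlet(24, 8, 31).
For a Dirichlet(a₁,…,a_K) with all aᵢ > 1, the mode has j-th component (aⱼ − 1)/(Σaᵢ − K).
Here Σaᵢ = 63 and K = 3, so p(green) = (31 − 1)/(63 − 3) = 30/60 ≈ 0.5000.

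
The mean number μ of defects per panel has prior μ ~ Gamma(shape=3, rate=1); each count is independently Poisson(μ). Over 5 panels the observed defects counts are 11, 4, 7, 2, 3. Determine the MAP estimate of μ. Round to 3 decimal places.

Σxᵢ = 11+4+7+2+3 = 27, with n = 5.
Posterior ∝ μ^2e^(−1μ) · μ^27e^(−5μ) = μ^29e^(−6μ), i.e. Gamma(shape=30, rate=6).
The mode of a Gamma(a, b) with a ≥ 1 (shape–rate) is (a−1)/b = 29/6 ≈ 4.833.

μ̂_MAP = 4.833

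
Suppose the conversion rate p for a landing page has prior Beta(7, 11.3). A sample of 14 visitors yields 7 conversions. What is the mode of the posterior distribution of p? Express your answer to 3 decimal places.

p̂_MAP = 0.429

Prior: Beta(7, 11.3).
Data: 7 successes in 14 trials. The binomial likelihood contributes p^7(1−p)^7, so the posterior is Beta(7+7, 11.3+7) = Beta(14, 18.3).
For Beta(a, b) with a, b > 1 the mode is (a−1)/(a+b−2) = 13/30.3 ≈ 0.429.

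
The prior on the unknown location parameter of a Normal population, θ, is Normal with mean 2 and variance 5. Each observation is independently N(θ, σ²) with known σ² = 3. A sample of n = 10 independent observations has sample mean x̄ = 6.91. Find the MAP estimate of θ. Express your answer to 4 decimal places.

θ̂_MAP = 6.6321

n = 10, x̄ = 6.91.
For a Normal prior and Normal likelihood with known variance, the posterior is Normal; its mode equals its mean, the precision-weighted average.
Prior precision 1/σ₀² = 1/5 = 0.2; data precision n/σ² = 10/3.
θ̂ = (0.2·2 + (10/3)·6.91) / (0.2 + 10/3) = (703/30)/(53/15) = 703/106 ≈ 6.6321.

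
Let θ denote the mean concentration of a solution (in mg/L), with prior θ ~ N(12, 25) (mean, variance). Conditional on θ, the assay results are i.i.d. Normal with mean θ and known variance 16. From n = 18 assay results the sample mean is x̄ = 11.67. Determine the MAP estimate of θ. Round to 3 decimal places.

n = 18, x̄ = 11.67.
For a Normal prior and Normal likelihood with known variance, the posterior is Normal; its mode equals its mean, the precision-weighted average.
Prior precision 1/σ₀² = 1/25 = 0.04; data precision n/σ² = 18/16 = 1.125.
θ̂ = (0.04·12 + 1.125·11.67) / (0.04 + 1.125) = 13.60875/1.165 = 10887/932 ≈ 11.681.

θ̂_MAP = 11.681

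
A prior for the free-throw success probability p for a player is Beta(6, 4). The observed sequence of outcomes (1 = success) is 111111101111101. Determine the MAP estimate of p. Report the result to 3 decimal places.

p̂_MAP = 0.783

Prior: Beta(6, 4).
Data: 13 successes in 15 trials (from the sequence). The binomial likelihood contributes p^13(1−p)^2, so the posterior is Beta(6+13, 4+2) = Beta(19, 6).
For Beta(a, b) with a, b > 1 the mode is (a−1)/(a+b−2) = 18/23 ≈ 0.783.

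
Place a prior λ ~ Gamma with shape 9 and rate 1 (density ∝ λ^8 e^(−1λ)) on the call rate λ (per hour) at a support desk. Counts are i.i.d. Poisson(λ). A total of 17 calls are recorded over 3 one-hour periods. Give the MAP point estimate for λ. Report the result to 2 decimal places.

Σxᵢ = 17, n = 3.
Posterior ∝ λ^8e^(−1λ) · λ^17e^(−3λ) = λ^25e^(−4λ), i.e. Gamma(shape=26, rate=4).
The mode of a Gamma(a, b) with a ≥ 1 (shape–rate) is (a−1)/b = 25/4 ≈ 6.25.

λ̂_MAP = 6.25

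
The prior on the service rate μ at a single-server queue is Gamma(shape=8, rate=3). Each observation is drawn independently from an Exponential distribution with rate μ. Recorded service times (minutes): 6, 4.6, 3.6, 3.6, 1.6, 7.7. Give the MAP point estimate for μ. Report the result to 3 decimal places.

μ̂_MAP = 0.432

The Exponential(rate=μ) likelihood is ∝ μ^n e^(−μΣtᵢ). Here n = 6 and Σtᵢ = 6 + 4.6 + 3.6 + 3.6 + 1.6 + 7.7 = 27.1.
Posterior ∝ μ^7e^(−3μ) · μ^6e^(−27.1μ) = μ^13e^(−30.1μ), i.e. Gamma(14, 30.1).
Mode = (a−1)/b = 13/30.1 ≈ 0.432.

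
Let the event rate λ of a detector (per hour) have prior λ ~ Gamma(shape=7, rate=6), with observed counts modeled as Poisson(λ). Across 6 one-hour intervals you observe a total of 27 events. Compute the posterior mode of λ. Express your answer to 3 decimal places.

λ̂_MAP = 2.750

Σxᵢ = 27, n = 6.
Posterior ∝ λ^6e^(−6λ) · λ^27e^(−6λ) = λ^33e^(−12λ), i.e. Gamma(shape=34, rate=12).
The mode of a Gamma(a, b) with a ≥ 1 (shape–rate) is (a−1)/b = 33/12 ≈ 2.750.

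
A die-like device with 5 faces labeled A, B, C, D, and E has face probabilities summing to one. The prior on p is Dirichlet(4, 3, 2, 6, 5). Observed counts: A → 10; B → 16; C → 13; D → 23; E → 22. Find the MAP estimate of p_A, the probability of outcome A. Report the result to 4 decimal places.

The posterior is Dirichlet(αᵢ + nᵢ) = Dirichlet(14, 19, 15, 29, 27).
For a Dirichlet(a₁,…,a_K) with all aᵢ > 1, the mode has j-th component (aⱼ − 1)/(Σaᵢ − K).
Here Σaᵢ = 104 and K = 5, so p_A = (14 − 1)/(104 − 5) = 13/99 ≈ 0.1313.

MAP estimate of p_A = 0.1313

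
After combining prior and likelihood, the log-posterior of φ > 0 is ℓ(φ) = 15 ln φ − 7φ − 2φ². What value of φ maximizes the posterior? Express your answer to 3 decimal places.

ℓ'(φ) = 15/φ − 7 − 4φ. Setting this to zero and multiplying by φ: 4φ² + 7φ − 15 = 0.
φ = (−7 + √(7² + 4·4·15)) / (2·4) = (−7 + √289) / 8 = (−7 + 17)/8 = 5/4.
ℓ''(φ) = −15/φ² − 4 < 0, confirming a maximum.

φ̂_MAP = 1.250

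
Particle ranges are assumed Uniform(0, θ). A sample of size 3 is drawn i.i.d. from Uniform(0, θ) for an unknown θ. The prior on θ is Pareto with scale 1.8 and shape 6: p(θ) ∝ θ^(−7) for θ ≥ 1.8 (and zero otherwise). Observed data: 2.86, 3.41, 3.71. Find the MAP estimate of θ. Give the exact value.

The Uniform(0, θ) likelihood is θ^(−n) for θ ≥ max(xᵢ), zero otherwise. Here max(xᵢ) = 3.71.
Posterior ∝ θ^(−7) · θ^(−3) = θ^(−10) on θ ≥ max(1.8, 3.71) = 3.71.
This density is strictly decreasing in θ, so the posterior mode lies at the lower boundary of the support.

θ̂_MAP = 3.71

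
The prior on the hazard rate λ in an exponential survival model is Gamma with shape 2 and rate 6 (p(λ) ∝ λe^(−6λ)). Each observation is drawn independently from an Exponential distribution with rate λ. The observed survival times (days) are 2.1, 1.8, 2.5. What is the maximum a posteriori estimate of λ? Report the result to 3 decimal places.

The Exponential(rate=λ) likelihood is ∝ λ^n e^(−λΣtᵢ). Here n = 3 and Σtᵢ = 2.1 + 1.8 + 2.5 = 6.4.
Posterior ∝ λe^(−6λ) · λ^3e^(−6.4λ) = λ^4e^(−12.4λ), i.e. Gamma(5, 12.4).
Mode = (a−1)/b = 4/12.4 ≈ 0.323.

λ̂_MAP = 0.323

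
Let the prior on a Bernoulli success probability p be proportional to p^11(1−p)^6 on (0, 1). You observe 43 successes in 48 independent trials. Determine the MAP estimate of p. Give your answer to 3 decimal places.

p̂_MAP = 0.831

The prior density ∝ p^11(1−p)^6 is the kernel of Beta(12, 7).
Data: 43 successes in 48 trials. The binomial likelihood contributes p^43(1−p)^5, so the posterior is Beta(12+43, 7+5) = Beta(55, 12).
For Beta(a, b) with a, b > 1 the mode is (a−1)/(a+b−2) = 54/65 ≈ 0.831.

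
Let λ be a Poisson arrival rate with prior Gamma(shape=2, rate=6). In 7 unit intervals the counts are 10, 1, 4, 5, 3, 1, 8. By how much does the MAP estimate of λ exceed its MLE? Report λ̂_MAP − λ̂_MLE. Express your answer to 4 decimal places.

Σxᵢ = 32. Posterior is Gamma(34, 13); MAP = (34−1)/13 = 33/13 ≈ 2.53846.
MLE = x̄ = 32/7 ≈ 4.57143.
Difference = 33/13 − 32/7 = -185/91 ≈ -2.0330.

MAP − MLE = -2.0330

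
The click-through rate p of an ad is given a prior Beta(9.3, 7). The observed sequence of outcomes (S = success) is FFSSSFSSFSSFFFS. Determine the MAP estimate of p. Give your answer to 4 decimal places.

p̂_MAP = 0.5563

Prior: Beta(9.3, 7).
Data: 8 successes in 15 trials (from the sequence). The binomial likelihood contributes p^8(1−p)^7, so the posterior is Beta(9.3+8, 7+7) = Beta(17.3, 14).
For Beta(a, b) with a, b > 1 the mode is (a−1)/(a+b−2) = 16.3/29.3 ≈ 0.5563.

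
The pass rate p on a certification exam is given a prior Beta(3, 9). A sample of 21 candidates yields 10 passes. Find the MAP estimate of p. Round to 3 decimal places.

p̂_MAP = 0.387

Prior: Beta(3, 9).
Data: 10 successes in 21 trials. The binomial likelihood contributes p^10(1−p)^11, so the posterior is Beta(3+10, 9+11) = Beta(13, 20).
For Beta(a, b) with a, b > 1 the mode is (a−1)/(a+b−2) = 12/31 ≈ 0.387.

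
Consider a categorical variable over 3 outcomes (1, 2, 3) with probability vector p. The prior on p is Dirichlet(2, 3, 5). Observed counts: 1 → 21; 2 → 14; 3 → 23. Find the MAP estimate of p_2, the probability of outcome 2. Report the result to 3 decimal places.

MAP estimate: 0.246

The posterior is Dirichlet(αᵢ + nᵢ) = Dirichlet(23, 17, 28).
For a Dirichlet(a₁,…,a_K) with all aᵢ > 1, the mode has j-th component (aⱼ − 1)/(Σaᵢ − K).
Here Σaᵢ = 68 and K = 3, so p_2 = (17 − 1)/(68 − 3) = 16/65 ≈ 0.246.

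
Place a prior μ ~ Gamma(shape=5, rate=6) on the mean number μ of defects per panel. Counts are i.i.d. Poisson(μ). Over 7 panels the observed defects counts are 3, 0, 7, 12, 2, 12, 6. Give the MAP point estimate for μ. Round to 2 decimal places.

μ̂_MAP = 3.54

Σxᵢ = 3+0+7+12+2+12+6 = 42, with n = 7.
Posterior ∝ μ^4e^(−6μ) · μ^42e^(−7μ) = μ^46e^(−13μ), i.e. Gamma(shape=47, rate=13).
The mode of a Gamma(a, b) with a ≥ 1 (shape–rate) is (a−1)/b = 46/13 ≈ 3.54.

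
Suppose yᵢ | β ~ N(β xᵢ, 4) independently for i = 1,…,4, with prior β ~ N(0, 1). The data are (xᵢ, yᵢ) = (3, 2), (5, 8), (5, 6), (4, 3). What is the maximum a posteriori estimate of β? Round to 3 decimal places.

β̂_MAP = 1.114

log p(β | y) = −Σ(yᵢ − βxᵢ)²/(2·4) − β²/(2·1) + const.
Setting the derivative to zero: Σxᵢ(yᵢ − βxᵢ)/4 − β/1 = 0, so β = Σxᵢyᵢ / (Σxᵢ² + σ²/τ²).
Σxᵢyᵢ = 3·2 + 5·8 + 5·6 + 4·3 = 88; Σxᵢ² = 75; σ²/τ² = 4.
β̂_MAP = 88 / (75 + 4) = 88/79 ≈ 1.114.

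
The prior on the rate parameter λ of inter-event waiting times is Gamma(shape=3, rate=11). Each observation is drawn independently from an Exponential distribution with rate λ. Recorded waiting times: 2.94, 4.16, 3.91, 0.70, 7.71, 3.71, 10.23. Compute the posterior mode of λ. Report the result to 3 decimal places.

λ̂_MAP = 0.203

The Exponential(rate=λ) likelihood is ∝ λ^n e^(−λΣtᵢ). Here n = 7 and Σtᵢ = 2.94 + 4.16 + 3.91 + 0.70 + 7.71 + 3.71 + 10.23 = 33.36.
Posterior ∝ λ^2e^(−11λ) · λ^7e^(−33.36λ) = λ^9e^(−44.36λ), i.e. Gamma(10, 44.36).
Mode = (a−1)/b = 9/44.36 ≈ 0.203.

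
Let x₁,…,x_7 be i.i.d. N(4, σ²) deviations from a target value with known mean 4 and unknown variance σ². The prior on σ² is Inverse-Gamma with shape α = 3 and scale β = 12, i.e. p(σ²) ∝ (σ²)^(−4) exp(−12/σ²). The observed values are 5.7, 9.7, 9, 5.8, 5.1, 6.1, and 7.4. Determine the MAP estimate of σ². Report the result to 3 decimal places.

Sum of squared deviations about the known mean: SS = (5.7−4)² + (9.7−4)² + (9−4)² + (5.8−4)² + (5.1−4)² + (6.1−4)² + (7.4−4)² = 80.8.
The Normal likelihood contributes (σ²)^(−n/2) exp(−SS/(2σ²)), so the posterior is Inverse-Gamma(α + n/2, β + SS/2) = Inverse-Gamma(6.5, 52.4).
The mode of Inverse-Gamma(a, b) is b/(a+1) = 52.4/7.5 ≈ 6.987.

σ̂²_MAP = 6.987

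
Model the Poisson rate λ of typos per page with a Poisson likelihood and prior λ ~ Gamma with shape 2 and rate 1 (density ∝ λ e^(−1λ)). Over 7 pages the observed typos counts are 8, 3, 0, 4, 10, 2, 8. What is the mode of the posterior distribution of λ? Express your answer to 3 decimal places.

Σxᵢ = 8+3+0+4+10+2+8 = 35, with n = 7.
Posterior ∝ λe^(−1λ) · λ^35e^(−7λ) = λ^36e^(−8λ), i.e. Gamma(shape=37, rate=8).
The mode of a Gamma(a, b) with a ≥ 1 (shape–rate) is (a−1)/b = 36/8 ≈ 4.500.

λ̂_MAP = 4.500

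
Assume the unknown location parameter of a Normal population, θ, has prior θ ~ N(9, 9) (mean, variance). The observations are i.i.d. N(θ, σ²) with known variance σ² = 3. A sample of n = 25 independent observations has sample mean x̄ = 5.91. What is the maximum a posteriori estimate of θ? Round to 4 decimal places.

θ̂_MAP = 5.9507

n = 25, x̄ = 5.91.
For a Normal prior and Normal likelihood with known variance, the posterior is Normal; its mode equals its mean, the precision-weighted average.
Prior precision 1/σ₀² = 1/9; data precision n/σ² = 25/3.
θ̂ = ((1/9)·9 + (25/3)·5.91) / (1/9 + 25/3) = 50.25/(76/9) = 1809/304 ≈ 5.9507.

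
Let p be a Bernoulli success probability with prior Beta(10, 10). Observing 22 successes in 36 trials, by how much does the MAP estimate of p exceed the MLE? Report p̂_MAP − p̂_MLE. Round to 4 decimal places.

Posterior is Beta(32, 24); MAP = (32−1)/(56−2) = 31/54 ≈ 0.57407.
MLE ignores the prior: p̂_MLE = k/n = 22/36 ≈ 0.61111.
Difference = 31/54 − 22/36 = -1/27 ≈ -0.0370.

MAP − MLE = -0.0370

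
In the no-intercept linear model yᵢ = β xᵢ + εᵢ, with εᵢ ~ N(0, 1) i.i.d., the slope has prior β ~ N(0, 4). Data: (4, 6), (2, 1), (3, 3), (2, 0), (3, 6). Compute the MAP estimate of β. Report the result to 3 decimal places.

β̂_MAP = 1.254

log p(β | y) = −Σ(yᵢ − βxᵢ)²/(2·1) − β²/(2·4) + const.
Setting the derivative to zero: Σxᵢ(yᵢ − βxᵢ)/1 − β/4 = 0, so β = Σxᵢyᵢ / (Σxᵢ² + σ²/τ²).
Σxᵢyᵢ = 4·6 + 2·1 + 3·3 + 2·0 + 3·6 = 53; Σxᵢ² = 42; σ²/τ² = 0.25.
β̂_MAP = 53 / (42 + 0.25) = 53/42.25 ≈ 1.254.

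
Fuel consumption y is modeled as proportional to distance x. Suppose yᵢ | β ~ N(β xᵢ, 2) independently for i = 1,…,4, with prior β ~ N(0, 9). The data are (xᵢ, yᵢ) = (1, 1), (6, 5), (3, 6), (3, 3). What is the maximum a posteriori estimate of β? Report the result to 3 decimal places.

β̂_MAP = 1.050

log p(β | y) = −Σ(yᵢ − βxᵢ)²/(2·2) − β²/(2·9) + const.
Setting the derivative to zero: Σxᵢ(yᵢ − βxᵢ)/2 − β/9 = 0, so β = Σxᵢyᵢ / (Σxᵢ² + σ²/τ²).
Σxᵢyᵢ = 1·1 + 6·5 + 3·6 + 3·3 = 58; Σxᵢ² = 55; σ²/τ² = 2/9.
β̂_MAP = 58 / (55 + 2/9) = 58/(497/9) = 522/497 ≈ 1.050.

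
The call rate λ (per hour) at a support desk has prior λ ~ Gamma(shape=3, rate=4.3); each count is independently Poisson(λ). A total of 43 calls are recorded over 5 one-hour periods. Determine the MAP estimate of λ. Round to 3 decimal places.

λ̂_MAP = 4.839

Σxᵢ = 43, n = 5.
Posterior ∝ λ^2e^(−4.3λ) · λ^43e^(−5λ) = λ^45e^(−9.3λ), i.e. Gamma(shape=46, rate=9.3).
The mode of a Gamma(a, b) with a ≥ 1 (shape–rate) is (a−1)/b = 45/9.3 ≈ 4.839.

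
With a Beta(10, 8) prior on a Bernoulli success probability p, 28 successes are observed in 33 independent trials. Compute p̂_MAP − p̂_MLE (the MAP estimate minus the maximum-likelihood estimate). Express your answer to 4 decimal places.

Posterior is Beta(38, 13); MAP = (38−1)/(51−2) = 37/49 ≈ 0.75510.
MLE ignores the prior: p̂_MLE = k/n = 28/33 ≈ 0.84848.
Difference = 37/49 − 28/33 = -151/1617 ≈ -0.0934.

MAP − MLE = -0.0934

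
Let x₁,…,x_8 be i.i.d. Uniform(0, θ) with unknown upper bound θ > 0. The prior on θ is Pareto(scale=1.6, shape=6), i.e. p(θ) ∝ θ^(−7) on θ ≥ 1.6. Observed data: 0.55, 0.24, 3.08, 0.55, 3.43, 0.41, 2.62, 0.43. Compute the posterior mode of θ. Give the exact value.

θ̂_MAP = 3.43

The Uniform(0, θ) likelihood is θ^(−n) for θ ≥ max(xᵢ), zero otherwise. Here max(xᵢ) = 3.43.
Posterior ∝ θ^(−7) · θ^(−8) = θ^(−15) on θ ≥ max(1.6, 3.43) = 3.43.
This density is strictly decreasing in θ, so the posterior mode lies at the lower boundary of the support.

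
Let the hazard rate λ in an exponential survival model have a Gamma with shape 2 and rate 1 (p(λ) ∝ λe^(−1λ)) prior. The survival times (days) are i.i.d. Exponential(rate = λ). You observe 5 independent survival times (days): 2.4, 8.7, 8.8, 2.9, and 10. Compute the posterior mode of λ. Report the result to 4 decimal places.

λ̂_MAP = 0.1775

The Exponential(rate=λ) likelihood is ∝ λ^n e^(−λΣtᵢ). Here n = 5 and Σtᵢ = 2.4 + 8.7 + 8.8 + 2.9 + 10 = 32.8.
Posterior ∝ λe^(−1λ) · λ^5e^(−32.8λ) = λ^6e^(−33.8λ), i.e. Gamma(7, 33.8).
Mode = (a−1)/b = 6/33.8 ≈ 0.1775.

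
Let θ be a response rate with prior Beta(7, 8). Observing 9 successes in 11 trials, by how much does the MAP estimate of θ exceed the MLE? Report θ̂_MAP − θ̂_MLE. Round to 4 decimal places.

Posterior is Beta(16, 10); MAP = (16−1)/(26−2) = 15/24 ≈ 0.62500.
MLE ignores the prior: θ̂_MLE = k/n = 9/11 ≈ 0.81818.
Difference = 15/24 − 9/11 = -17/88 ≈ -0.1932.

MAP − MLE = -0.1932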